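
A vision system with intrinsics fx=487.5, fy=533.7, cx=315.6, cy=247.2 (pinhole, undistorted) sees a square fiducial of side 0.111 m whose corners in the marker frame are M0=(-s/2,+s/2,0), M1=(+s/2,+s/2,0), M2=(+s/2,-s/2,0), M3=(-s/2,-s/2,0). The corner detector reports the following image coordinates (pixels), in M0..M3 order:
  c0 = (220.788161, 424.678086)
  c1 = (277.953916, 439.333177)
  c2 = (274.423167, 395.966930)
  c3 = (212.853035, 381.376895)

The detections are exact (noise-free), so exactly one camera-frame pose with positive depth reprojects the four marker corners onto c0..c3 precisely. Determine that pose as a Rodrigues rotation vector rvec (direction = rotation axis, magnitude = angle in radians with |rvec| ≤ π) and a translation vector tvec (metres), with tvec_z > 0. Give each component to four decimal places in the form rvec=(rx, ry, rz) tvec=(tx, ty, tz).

rvec=(0.6305, 0.2534, 0.0754) tvec=(-0.1217, 0.2625, 0.8548)

Intrinsics K: fx=487.5, fy=533.7, cx=315.6, cy=247.2
Marker side s = 0.111 m; corners in marker frame (Z=0):
  M0 = (-0.0555, +0.0555, 0)
  M1 = (+0.0555, +0.0555, 0)
  M2 = (+0.0555, -0.0555, 0)
  M3 = (-0.0555, -0.0555, 0)
Detected image corners:
  c0 = (220.788161, 424.678086) px
  c1 = (277.953916, 439.333177) px
  c2 = (274.423167, 395.966930) px
  c3 = (212.853035, 381.376895) px
Planar DLT: solve 8×8 A·h = b for H (H[2,2]=1):
  H  [+473.17074 +222.55579 +246.20759]
  H  [+30.34783 +674.43491 +411.07090]
  H  [-0.24711 +0.69222 +1.00000]
B = K⁻¹H; ‖b₁‖=1.169883, ‖b₂‖=1.169883; λ = 2/(‖b₁‖+‖b₂‖) = 0.854786, sign → tz>0 ⇒ λ=+0.854786
r₁ = λ·B[:,0] = (+0.96641,+0.14644,-0.21123); r₂ = λ·B[:,1] = (+0.00717,+0.80613,+0.59170)
r₃ = r₁×r₂ = (+0.25692,-0.57334,+0.77799); SVD([r₁ r₂ r₃]) → R = UVᵀ:
  R  [+0.96641 +0.00717 +0.25692]
  R  [+0.14644 +0.80613 -0.57334]
  R  [-0.21123 +0.59170 +0.77799]
t = (-0.12167, +0.26246, +0.85479) m
tr R = 2.550524; θ = arccos((tr R − 1)/2) = 0.683666 rad = 39.171°
axis k = ((R−Rᵀ)₃₂, (R−Rᵀ)₁₃, (R−Rᵀ)₂₁) / (2 sinθ) = (+0.922234, +0.370582, +0.110244)
rvec = θ·k = (+0.630500, +0.253354, +0.075370)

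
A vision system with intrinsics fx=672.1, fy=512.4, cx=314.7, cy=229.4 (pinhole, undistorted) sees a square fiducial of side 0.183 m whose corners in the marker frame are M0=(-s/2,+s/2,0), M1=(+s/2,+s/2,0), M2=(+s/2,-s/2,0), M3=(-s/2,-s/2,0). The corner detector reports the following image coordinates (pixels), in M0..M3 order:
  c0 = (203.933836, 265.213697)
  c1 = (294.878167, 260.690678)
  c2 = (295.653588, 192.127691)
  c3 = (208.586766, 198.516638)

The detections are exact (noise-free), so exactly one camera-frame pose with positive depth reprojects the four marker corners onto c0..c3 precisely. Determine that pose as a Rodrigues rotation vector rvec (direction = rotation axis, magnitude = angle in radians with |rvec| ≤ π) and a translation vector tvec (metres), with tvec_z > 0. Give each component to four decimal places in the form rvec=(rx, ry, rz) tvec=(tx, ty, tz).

rvec=(-0.3236, 0.2366, -0.0399) tvec=(-0.1263, -0.0025, 1.3138)

Intrinsics K: fx=672.1, fy=512.4, cx=314.7, cy=229.4
Marker side s = 0.183 m; corners in marker frame (Z=0):
  M0 = (-0.0915, +0.0915, 0)
  M1 = (+0.0915, +0.0915, 0)
  M2 = (+0.0915, -0.0915, 0)
  M3 = (-0.0915, -0.0915, 0)
Detected image corners:
  c0 = (203.933836, 265.213697) px
  c1 = (294.878167, 260.690678) px
  c2 = (295.653588, 192.127691) px
  c3 = (208.586766, 198.516638) px
Planar DLT: solve 8×8 A·h = b for H (H[2,2]=1):
  H  [+443.40578 -75.99609 +250.09946]
  H  [-68.97042 +313.74474 +228.42706]
  H  [-0.17039 -0.24325 +1.00000]
B = K⁻¹H; ‖b₁‖=0.761128, ‖b₂‖=0.761128; λ = 2/(‖b₁‖+‖b₂‖) = 1.313839, sign → tz>0 ⇒ λ=+1.313839
r₁ = λ·B[:,0] = (+0.97160,-0.07662,-0.22387); r₂ = λ·B[:,1] = (+0.00109,+0.94755,-0.31960)
r₃ = r₁×r₂ = (+0.23661,+0.31028,+0.92073); SVD([r₁ r₂ r₃]) → R = UVᵀ:
  R  [+0.97160 +0.00109 +0.23661]
  R  [-0.07662 +0.94755 +0.31028]
  R  [-0.22387 -0.31960 +0.92073]
t = (-0.12628, -0.00249, +1.31384) m
tr R = 2.839885; θ = arccos((tr R − 1)/2) = 0.402863 rad = 23.082°
axis k = ((R−Rᵀ)₃₂, (R−Rᵀ)₁₃, (R−Rᵀ)₂₁) / (2 sinθ) = (-0.803304, +0.587265, -0.099106)
rvec = θ·k = (-0.323622, +0.236587, -0.039926)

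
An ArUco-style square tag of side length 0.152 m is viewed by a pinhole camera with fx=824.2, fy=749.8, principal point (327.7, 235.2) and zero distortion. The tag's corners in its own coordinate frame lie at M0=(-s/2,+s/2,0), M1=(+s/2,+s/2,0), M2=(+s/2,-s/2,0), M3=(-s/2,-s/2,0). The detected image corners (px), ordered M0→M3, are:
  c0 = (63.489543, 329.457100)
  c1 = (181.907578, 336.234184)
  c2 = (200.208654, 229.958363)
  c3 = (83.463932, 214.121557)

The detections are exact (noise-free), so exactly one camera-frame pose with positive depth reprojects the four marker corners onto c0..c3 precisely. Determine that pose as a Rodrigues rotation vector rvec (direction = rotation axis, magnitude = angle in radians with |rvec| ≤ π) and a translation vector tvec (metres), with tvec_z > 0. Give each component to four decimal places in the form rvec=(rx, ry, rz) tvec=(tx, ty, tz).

Intrinsics K: fx=824.2, fy=749.8, cx=327.7, cy=235.2
Marker side s = 0.152 m; corners in marker frame (Z=0):
  M0 = (-0.0760, +0.0760, 0)
  M1 = (+0.0760, +0.0760, 0)
  M2 = (+0.0760, -0.0760, 0)
  M3 = (-0.0760, -0.0760, 0)
Detected image corners:
  c0 = (63.489543, 329.457100) px
  c1 = (181.907578, 336.234184) px
  c2 = (200.208654, 229.958363) px
  c3 = (83.463932, 214.121557) px
Planar DLT: solve 8×8 A·h = b for H (H[2,2]=1):
  H  [+844.78776 -126.47121 +134.67793]
  H  [+223.80963 +726.10720 +277.64902]
  H  [+0.53852 -0.00598 +1.00000]
B = K⁻¹H; ‖b₁‖=0.981984, ‖b₂‖=0.981984; λ = 2/(‖b₁‖+‖b₂‖) = 1.018346, sign → tz>0 ⇒ λ=+1.018346
r₁ = λ·B[:,0] = (+0.82574,+0.13194,+0.54840); r₂ = λ·B[:,1] = (-0.15384,+0.98808,-0.00609)
r₃ = r₁×r₂ = (-0.54266,-0.07934,+0.83619); SVD([r₁ r₂ r₃]) → R = UVᵀ:
  R  [+0.82574 -0.15384 -0.54266]
  R  [+0.13194 +0.98808 -0.07934]
  R  [+0.54840 -0.00609 +0.83619]
t = (-0.23849, +0.05765, +1.01835) m
tr R = 2.650013; θ = arccos((tr R − 1)/2) = 0.600583 rad = 34.411°
axis k = ((R−Rᵀ)₃₂, (R−Rᵀ)₁₃, (R−Rᵀ)₂₁) / (2 sinθ) = (+0.064816, -0.965331, +0.252854)
rvec = θ·k = (+0.038927, -0.579761, +0.151860)

rvec=(0.0389, -0.5798, 0.1519) tvec=(-0.2385, 0.0577, 1.0183)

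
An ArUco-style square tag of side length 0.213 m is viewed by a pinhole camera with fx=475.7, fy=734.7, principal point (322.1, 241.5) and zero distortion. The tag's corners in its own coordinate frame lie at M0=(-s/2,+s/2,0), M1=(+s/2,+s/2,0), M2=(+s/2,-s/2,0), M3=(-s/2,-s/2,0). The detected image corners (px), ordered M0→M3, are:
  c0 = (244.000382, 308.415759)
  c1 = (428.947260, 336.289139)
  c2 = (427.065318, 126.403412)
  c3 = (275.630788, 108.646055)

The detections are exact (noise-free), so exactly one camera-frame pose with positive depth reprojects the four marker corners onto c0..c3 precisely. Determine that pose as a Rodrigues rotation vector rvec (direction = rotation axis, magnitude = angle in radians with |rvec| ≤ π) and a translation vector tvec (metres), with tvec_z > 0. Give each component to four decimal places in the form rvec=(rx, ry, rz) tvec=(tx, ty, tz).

rvec=(-0.6163, 0.0470, 0.1098) tvec=(0.0273, -0.0264, 0.6065)

Intrinsics K: fx=475.7, fy=734.7, cx=322.1, cy=241.5
Marker side s = 0.213 m; corners in marker frame (Z=0):
  M0 = (-0.1065, +0.1065, 0)
  M1 = (+0.1065, +0.1065, 0)
  M2 = (+0.1065, -0.1065, 0)
  M3 = (-0.1065, -0.1065, 0)
Detected image corners:
  c0 = (244.000382, 308.415759) px
  c1 = (428.947260, 336.289139) px
  c2 = (427.065318, 126.403412) px
  c3 = (275.630788, 108.646055) px
Planar DLT: solve 8×8 A·h = b for H (H[2,2]=1):
  H  [+738.21800 -396.44986 +343.52845]
  H  [+76.91477 +753.11088 +209.45996]
  H  [-0.12642 -0.94664 +1.00000]
B = K⁻¹H; ‖b₁‖=1.648831, ‖b₂‖=1.648831; λ = 2/(‖b₁‖+‖b₂‖) = 0.606490, sign → tz>0 ⇒ λ=+0.606490
r₁ = λ·B[:,0] = (+0.99310,+0.08870,-0.07668); r₂ = λ·B[:,1] = (-0.11671,+0.81041,-0.57413)
r₃ = r₁×r₂ = (+0.01122,+0.57911,+0.81517); SVD([r₁ r₂ r₃]) → R = UVᵀ:
  R  [+0.99310 -0.11671 +0.01122]
  R  [+0.08870 +0.81041 +0.57911]
  R  [-0.07668 -0.57413 +0.81517]
t = (+0.02732, -0.02645, +0.60649) m
tr R = 2.618679; θ = arccos((tr R − 1)/2) = 0.627770 rad = 35.969°
axis k = ((R−Rᵀ)₃₂, (R−Rᵀ)₁₃, (R−Rᵀ)₂₁) / (2 sinθ) = (-0.981747, +0.074821, +0.174858)
rvec = θ·k = (-0.616311, +0.046970, +0.109770)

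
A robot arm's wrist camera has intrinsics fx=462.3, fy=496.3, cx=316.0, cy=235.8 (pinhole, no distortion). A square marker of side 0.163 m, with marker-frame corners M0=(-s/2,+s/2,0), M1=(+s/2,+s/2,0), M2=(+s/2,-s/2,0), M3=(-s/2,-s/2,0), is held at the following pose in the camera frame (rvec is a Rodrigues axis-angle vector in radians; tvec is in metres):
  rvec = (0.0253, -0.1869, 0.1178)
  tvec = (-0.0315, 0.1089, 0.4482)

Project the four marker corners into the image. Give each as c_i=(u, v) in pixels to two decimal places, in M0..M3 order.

Intrinsics K: fx=462.3, fy=496.3, cx=316.0, cy=235.8
Marker side s = 0.163 m; corners in marker frame (Z=0):
  M0 = (-0.0815, +0.0815, 0)
  M1 = (+0.0815, +0.0815, 0)
  M2 = (+0.0815, -0.0815, 0)
  M3 = (-0.0815, -0.0815, 0)
rvec = (0.0253, -0.1869, 0.1178), |rvec| = θ = 0.22237 rad = 12.741°
Rodrigues: sinθ=0.22054, 1−cosθ=0.02462; R = I + sinθ·[k]× + (1−cosθ)·[k]×²:
    [+0.97570 -0.11919 -0.18388]
    [+0.11448 +0.99277 -0.03606]
    [+0.18685 +0.01413 +0.98229]
t = (-0.0315, 0.1089, 0.4482) m
M0: Pc = R·M0+t = (-0.12073, +0.18048, +0.43412); u = 462.3·(-0.12073)/0.43412 + 316.0 = 187.4310, v = 496.3·(+0.18048)/0.43412 + 235.8 = 442.1301
M1: Pc = R·M1+t = (+0.03831, +0.19914, +0.46458); u = 462.3·(+0.03831)/0.46458 + 316.0 = 354.1176, v = 496.3·(+0.19914)/0.46458 + 235.8 = 448.5376
M2: Pc = R·M2+t = (+0.05773, +0.03732, +0.46228); u = 462.3·(+0.05773)/0.46228 + 316.0 = 373.7358, v = 496.3·(+0.03732)/0.46228 + 235.8 = 275.8657
M3: Pc = R·M3+t = (-0.10131, +0.01866, +0.43182); u = 462.3·(-0.10131)/0.43182 + 316.0 = 207.5439, v = 496.3·(+0.01866)/0.43182 + 235.8 = 257.2455

c0=(187.43, 442.13) c1=(354.12, 448.54) c2=(373.74, 275.87) c3=(207.54, 257.25)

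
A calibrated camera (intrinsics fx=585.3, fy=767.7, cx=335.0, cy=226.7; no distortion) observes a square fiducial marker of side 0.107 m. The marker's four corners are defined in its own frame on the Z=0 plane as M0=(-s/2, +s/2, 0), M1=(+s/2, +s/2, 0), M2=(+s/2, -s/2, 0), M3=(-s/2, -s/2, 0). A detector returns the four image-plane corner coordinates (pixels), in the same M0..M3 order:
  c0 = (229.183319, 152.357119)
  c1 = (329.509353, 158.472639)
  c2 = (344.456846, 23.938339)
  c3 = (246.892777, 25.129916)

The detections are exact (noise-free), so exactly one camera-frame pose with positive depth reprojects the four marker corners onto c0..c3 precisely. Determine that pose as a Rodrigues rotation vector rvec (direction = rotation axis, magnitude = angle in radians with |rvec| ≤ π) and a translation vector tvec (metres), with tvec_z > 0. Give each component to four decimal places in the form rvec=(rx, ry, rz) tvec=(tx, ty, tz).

Intrinsics K: fx=585.3, fy=767.7, cx=335.0, cy=226.7
Marker side s = 0.107 m; corners in marker frame (Z=0):
  M0 = (-0.0535, +0.0535, 0)
  M1 = (+0.0535, +0.0535, 0)
  M2 = (+0.0535, -0.0535, 0)
  M3 = (-0.0535, -0.0535, 0)
Detected image corners:
  c0 = (229.183319, 152.357119) px
  c1 = (329.509353, 158.472639) px
  c2 = (344.456846, 23.938339) px
  c3 = (246.892777, 25.129916) px
Planar DLT: solve 8×8 A·h = b for H (H[2,2]=1):
  H  [+776.33552 -252.41189 +286.29786]
  H  [-23.98404 +1191.12000 +88.72951]
  H  [-0.51527 -0.34591 +1.00000]
B = K⁻¹H; ‖b₁‖=1.705509, ‖b₂‖=1.705509; λ = 2/(‖b₁‖+‖b₂‖) = 0.586335, sign → tz>0 ⇒ λ=+0.586335
r₁ = λ·B[:,0] = (+0.95063,+0.07090,-0.30212); r₂ = λ·B[:,1] = (-0.13677,+0.96962,-0.20282)
r₃ = r₁×r₂ = (+0.27856,+0.23413,+0.93144); SVD([r₁ r₂ r₃]) → R = UVᵀ:
  R  [+0.95063 -0.13677 +0.27856]
  R  [+0.07090 +0.96962 +0.23413]
  R  [-0.30212 -0.20282 +0.93144]
t = (-0.04879, -0.10538, +0.58634) m
tr R = 2.851690; θ = arccos((tr R − 1)/2) = 0.387531 rad = 22.204°
axis k = ((R−Rᵀ)₃₂, (R−Rᵀ)₁₃, (R−Rᵀ)₂₁) / (2 sinθ) = (-0.578123, +0.768295, +0.274766)
rvec = θ·k = (-0.224041, +0.297738, +0.106480)

rvec=(-0.2240, 0.2977, 0.1065) tvec=(-0.0488, -0.1054, 0.5863)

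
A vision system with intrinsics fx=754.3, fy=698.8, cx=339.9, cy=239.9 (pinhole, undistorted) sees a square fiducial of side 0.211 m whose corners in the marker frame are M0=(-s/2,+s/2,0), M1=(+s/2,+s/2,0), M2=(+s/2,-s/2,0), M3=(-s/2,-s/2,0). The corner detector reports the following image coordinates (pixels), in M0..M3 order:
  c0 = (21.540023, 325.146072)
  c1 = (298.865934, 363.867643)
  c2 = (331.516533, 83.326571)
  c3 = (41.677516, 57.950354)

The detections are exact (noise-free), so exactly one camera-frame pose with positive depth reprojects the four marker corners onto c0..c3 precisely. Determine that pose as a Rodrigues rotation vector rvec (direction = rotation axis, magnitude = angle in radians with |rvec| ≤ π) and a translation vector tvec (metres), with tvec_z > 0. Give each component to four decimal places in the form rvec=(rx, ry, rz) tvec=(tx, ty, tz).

rvec=(0.0917, 0.1416, 0.1174) tvec=(-0.1210, -0.0230, 0.5353)

Intrinsics K: fx=754.3, fy=698.8, cx=339.9, cy=239.9
Marker side s = 0.211 m; corners in marker frame (Z=0):
  M0 = (-0.1055, +0.1055, 0)
  M1 = (+0.1055, +0.1055, 0)
  M2 = (+0.1055, -0.1055, 0)
  M3 = (-0.1055, -0.1055, 0)
Detected image corners:
  c0 = (21.540023, 325.146072) px
  c1 = (298.865934, 363.867643) px
  c2 = (331.516533, 83.326571) px
  c3 = (41.677516, 57.950354) px
Planar DLT: solve 8×8 A·h = b for H (H[2,2]=1):
  H  [+1299.60018 -92.11554 +169.36199]
  H  [+100.06364 +1335.63853 +209.82690]
  H  [-0.25266 +0.18561 +1.00000]
B = K⁻¹H; ‖b₁‖=1.868276, ‖b₂‖=1.868276; λ = 2/(‖b₁‖+‖b₂‖) = 0.535253, sign → tz>0 ⇒ λ=+0.535253
r₁ = λ·B[:,0] = (+0.98314,+0.12307,-0.13524); r₂ = λ·B[:,1] = (-0.11013,+0.98894,+0.09935)
r₃ = r₁×r₂ = (+0.14597,-0.08278,+0.98582); SVD([r₁ r₂ r₃]) → R = UVᵀ:
  R  [+0.98314 -0.11013 +0.14597]
  R  [+0.12307 +0.98894 -0.08278]
  R  [-0.13524 +0.09935 +0.98582]
t = (-0.12101, -0.02303, +0.53525) m
tr R = 2.957899; θ = arccos((tr R − 1)/2) = 0.205548 rad = 11.777°
axis k = ((R−Rᵀ)₃₂, (R−Rᵀ)₁₃, (R−Rᵀ)₂₁) / (2 sinθ) = (+0.446158, +0.688889, +0.571293)
rvec = θ·k = (+0.091707, +0.141599, +0.117428)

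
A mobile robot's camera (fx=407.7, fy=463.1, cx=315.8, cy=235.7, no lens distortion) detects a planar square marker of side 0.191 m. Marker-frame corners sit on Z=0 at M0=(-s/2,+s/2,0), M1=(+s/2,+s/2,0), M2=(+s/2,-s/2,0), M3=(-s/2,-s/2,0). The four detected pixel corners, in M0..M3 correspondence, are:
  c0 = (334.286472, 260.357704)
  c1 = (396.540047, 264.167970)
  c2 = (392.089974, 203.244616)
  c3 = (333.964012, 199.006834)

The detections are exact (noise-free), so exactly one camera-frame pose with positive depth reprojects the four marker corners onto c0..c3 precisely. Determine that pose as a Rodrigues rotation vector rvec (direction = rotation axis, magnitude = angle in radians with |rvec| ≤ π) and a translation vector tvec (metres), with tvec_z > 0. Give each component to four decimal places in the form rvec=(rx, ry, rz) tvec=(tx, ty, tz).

rvec=(-0.4789, -0.0896, 0.0380) tvec=(0.1521, -0.0139, 1.2774)

Intrinsics K: fx=407.7, fy=463.1, cx=315.8, cy=235.7
Marker side s = 0.191 m; corners in marker frame (Z=0):
  M0 = (-0.0955, +0.0955, 0)
  M1 = (+0.0955, +0.0955, 0)
  M2 = (+0.0955, -0.0955, 0)
  M3 = (-0.0955, -0.0955, 0)
Detected image corners:
  c0 = (334.286472, 260.357704) px
  c1 = (396.540047, 264.167970) px
  c2 = (392.089974, 203.244616) px
  c3 = (333.964012, 199.006834) px
Planar DLT: solve 8×8 A·h = b for H (H[2,2]=1):
  H  [+336.75587 -119.08593 +364.35254]
  H  [+35.10132 +236.34078 +230.65075]
  H  [+0.06040 -0.36143 +1.00000]
B = K⁻¹H; ‖b₁‖=0.782839, ‖b₂‖=0.782839; λ = 2/(‖b₁‖+‖b₂‖) = 1.277402, sign → tz>0 ⇒ λ=+1.277402
r₁ = λ·B[:,0] = (+0.99536,+0.05755,+0.07716); r₂ = λ·B[:,1] = (-0.01549,+0.88690,-0.46170)
r₃ = r₁×r₂ = (-0.09500,+0.45836,+0.88368); SVD([r₁ r₂ r₃]) → R = UVᵀ:
  R  [+0.99536 -0.01549 -0.09500]
  R  [+0.05755 +0.88690 +0.45836]
  R  [+0.07716 -0.46170 +0.88368]
t = (+0.15212, -0.01393, +1.27740) m
tr R = 2.765934; θ = arccos((tr R − 1)/2) = 0.488651 rad = 27.998°
axis k = ((R−Rᵀ)₃₂, (R−Rᵀ)₁₃, (R−Rᵀ)₂₁) / (2 sinθ) = (-0.979961, -0.183367, +0.077802)
rvec = θ·k = (-0.478859, -0.089603, +0.038018)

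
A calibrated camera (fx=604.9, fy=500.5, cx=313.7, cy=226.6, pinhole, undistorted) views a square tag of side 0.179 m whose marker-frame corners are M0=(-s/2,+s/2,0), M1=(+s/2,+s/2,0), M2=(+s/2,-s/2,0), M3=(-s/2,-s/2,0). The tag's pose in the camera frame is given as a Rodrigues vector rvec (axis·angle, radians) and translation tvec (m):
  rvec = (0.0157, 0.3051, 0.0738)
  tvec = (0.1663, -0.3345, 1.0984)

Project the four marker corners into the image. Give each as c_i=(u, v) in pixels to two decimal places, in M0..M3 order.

Intrinsics K: fx=604.9, fy=500.5, cx=313.7, cy=226.6
Marker side s = 0.179 m; corners in marker frame (Z=0):
  M0 = (-0.0895, +0.0895, 0)
  M1 = (+0.0895, +0.0895, 0)
  M2 = (+0.0895, -0.0895, 0)
  M3 = (-0.0895, -0.0895, 0)
rvec = (0.0157, 0.3051, 0.0738), |rvec| = θ = 0.31429 rad = 18.008°
Rodrigues: sinθ=0.30914, 1−cosθ=0.04898; R = I + sinθ·[k]× + (1−cosθ)·[k]×²:
    [+0.95114 -0.07022 +0.30068]
    [+0.07497 +0.99718 -0.00428]
    [-0.29953 +0.02661 +0.95372]
t = (0.1663, -0.3345, 1.0984) m
M0: Pc = R·M0+t = (+0.07489, -0.25196, +1.12759); u = 604.9·(+0.07489)/1.12759 + 313.7 = 353.8744, v = 500.5·(-0.25196)/1.12759 + 226.6 = 114.7622
M1: Pc = R·M1+t = (+0.24514, -0.23854, +1.07397); u = 604.9·(+0.24514)/1.07397 + 313.7 = 451.7730, v = 500.5·(-0.23854)/1.07397 + 226.6 = 115.4326
M2: Pc = R·M2+t = (+0.25771, -0.41704, +1.06921); u = 604.9·(+0.25771)/1.06921 + 313.7 = 459.4986, v = 500.5·(-0.41704)/1.06921 + 226.6 = 31.3836
M3: Pc = R·M3+t = (+0.08746, -0.43046, +1.12283); u = 604.9·(+0.08746)/1.12283 + 313.7 = 360.8159, v = 500.5·(-0.43046)/1.12283 + 226.6 = 34.7238

c0=(353.87, 114.76) c1=(451.77, 115.43) c2=(459.50, 31.38) c3=(360.82, 34.72)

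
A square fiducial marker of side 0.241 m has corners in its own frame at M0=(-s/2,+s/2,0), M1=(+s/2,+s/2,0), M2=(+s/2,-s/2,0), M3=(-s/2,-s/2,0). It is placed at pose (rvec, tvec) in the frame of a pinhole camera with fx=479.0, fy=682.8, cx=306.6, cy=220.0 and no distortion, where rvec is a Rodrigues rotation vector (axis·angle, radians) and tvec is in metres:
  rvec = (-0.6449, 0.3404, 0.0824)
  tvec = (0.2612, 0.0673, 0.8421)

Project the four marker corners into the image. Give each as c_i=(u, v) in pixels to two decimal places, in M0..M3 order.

Intrinsics K: fx=479.0, fy=682.8, cx=306.6, cy=220.0
Marker side s = 0.241 m; corners in marker frame (Z=0):
  M0 = (-0.1205, +0.1205, 0)
  M1 = (+0.1205, +0.1205, 0)
  M2 = (+0.1205, -0.1205, 0)
  M3 = (-0.1205, -0.1205, 0)
rvec = (-0.6449, 0.3404, 0.0824), |rvec| = θ = 0.73387 rad = 42.047°
Rodrigues: sinθ=0.66974, 1−cosθ=0.25741; R = I + sinθ·[k]× + (1−cosθ)·[k]×²:
    [+0.94137 -0.18012 +0.28526]
    [-0.02972 +0.79797 +0.60196]
    [-0.33606 -0.57515 +0.74584]
t = (0.2612, 0.0673, 0.8421) m
M0: Pc = R·M0+t = (+0.12606, +0.16704, +0.81329); u = 479.0·(+0.12606)/0.81329 + 306.6 = 380.8449, v = 682.8·(+0.16704)/0.81329 + 220.0 = 360.2368
M1: Pc = R·M1+t = (+0.35293, +0.15987, +0.73230); u = 479.0·(+0.35293)/0.73230 + 306.6 = 537.4531, v = 682.8·(+0.15987)/0.73230 + 220.0 = 369.0674
M2: Pc = R·M2+t = (+0.39634, -0.03244, +0.87091); u = 479.0·(+0.39634)/0.87091 + 306.6 = 524.5869, v = 682.8·(-0.03244)/0.87091 + 220.0 = 194.5688
M3: Pc = R·M3+t = (+0.16947, -0.02527, +0.95190); u = 479.0·(+0.16947)/0.95190 + 306.6 = 391.8778, v = 682.8·(-0.02527)/0.95190 + 220.0 = 201.8708

c0=(380.84, 360.24) c1=(537.45, 369.07) c2=(524.59, 194.57) c3=(391.88, 201.87)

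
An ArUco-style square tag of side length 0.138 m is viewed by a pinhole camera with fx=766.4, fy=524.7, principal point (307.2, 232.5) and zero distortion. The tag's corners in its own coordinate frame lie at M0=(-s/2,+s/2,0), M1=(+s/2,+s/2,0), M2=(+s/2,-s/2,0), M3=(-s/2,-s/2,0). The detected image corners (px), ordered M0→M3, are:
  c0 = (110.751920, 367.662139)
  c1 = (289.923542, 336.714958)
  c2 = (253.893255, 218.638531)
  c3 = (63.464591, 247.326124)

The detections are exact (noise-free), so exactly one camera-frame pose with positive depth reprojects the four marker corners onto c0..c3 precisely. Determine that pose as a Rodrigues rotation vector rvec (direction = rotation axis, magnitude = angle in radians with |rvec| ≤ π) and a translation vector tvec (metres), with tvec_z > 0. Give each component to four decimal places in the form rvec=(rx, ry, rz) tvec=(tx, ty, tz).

Intrinsics K: fx=766.4, fy=524.7, cx=307.2, cy=232.5
Marker side s = 0.138 m; corners in marker frame (Z=0):
  M0 = (-0.0690, +0.0690, 0)
  M1 = (+0.0690, +0.0690, 0)
  M2 = (+0.0690, -0.0690, 0)
  M3 = (-0.0690, -0.0690, 0)
Detected image corners:
  c0 = (110.751920, 367.662139) px
  c1 = (289.923542, 336.714958) px
  c2 = (253.893255, 218.638531) px
  c3 = (63.464591, 247.326124) px
Planar DLT: solve 8×8 A·h = b for H (H[2,2]=1):
  H  [+1380.14051 +370.96125 +181.56210]
  H  [-147.66353 +977.36141 +293.94207]
  H  [+0.23454 +0.38854 +1.00000]
B = K⁻¹H; ‖b₁‖=1.765407, ‖b₂‖=1.765407; λ = 2/(‖b₁‖+‖b₂‖) = 0.566442, sign → tz>0 ⇒ λ=+0.566442
r₁ = λ·B[:,0] = (+0.96680,-0.21828,+0.13286); r₂ = λ·B[:,1] = (+0.18596,+0.95759,+0.22008)
r₃ = r₁×r₂ = (-0.17526,-0.18807,+0.96639); SVD([r₁ r₂ r₃]) → R = UVᵀ:
  R  [+0.96680 +0.18596 -0.17526]
  R  [-0.21828 +0.95759 -0.18807]
  R  [+0.13286 +0.22008 +0.96639]
t = (-0.09286, +0.06633, +0.56644) m
tr R = 2.890784; θ = arccos((tr R − 1)/2) = 0.332001 rad = 19.022°
axis k = ((R−Rᵀ)₃₂, (R−Rᵀ)₁₃, (R−Rᵀ)₂₁) / (2 sinθ) = (+0.626131, -0.472664, -0.620119)
rvec = θ·k = (+0.207876, -0.156925, -0.205880)

rvec=(0.2079, -0.1569, -0.2059) tvec=(-0.0929, 0.0663, 0.5664)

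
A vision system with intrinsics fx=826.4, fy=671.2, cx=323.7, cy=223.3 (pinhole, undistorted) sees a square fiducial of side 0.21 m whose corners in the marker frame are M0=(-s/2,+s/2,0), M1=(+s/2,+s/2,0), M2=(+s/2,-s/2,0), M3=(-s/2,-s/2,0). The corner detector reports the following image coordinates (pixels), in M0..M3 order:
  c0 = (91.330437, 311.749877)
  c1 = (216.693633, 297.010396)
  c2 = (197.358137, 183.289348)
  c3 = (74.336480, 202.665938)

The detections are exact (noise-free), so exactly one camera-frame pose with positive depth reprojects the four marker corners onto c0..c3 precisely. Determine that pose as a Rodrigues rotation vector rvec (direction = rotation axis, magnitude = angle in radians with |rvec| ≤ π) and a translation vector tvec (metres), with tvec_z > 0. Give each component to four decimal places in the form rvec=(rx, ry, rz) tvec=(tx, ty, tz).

rvec=(-0.0545, 0.2682, -0.1568) tvec=(-0.2730, 0.0470, 1.2521)

Intrinsics K: fx=826.4, fy=671.2, cx=323.7, cy=223.3
Marker side s = 0.21 m; corners in marker frame (Z=0):
  M0 = (-0.1050, +0.1050, 0)
  M1 = (+0.1050, +0.1050, 0)
  M2 = (+0.1050, -0.1050, 0)
  M3 = (-0.1050, -0.1050, 0)
Detected image corners:
  c0 = (91.330437, 311.749877) px
  c1 = (216.693633, 297.010396) px
  c2 = (197.358137, 183.289348) px
  c3 = (74.336480, 202.665938) px
Planar DLT: solve 8×8 A·h = b for H (H[2,2]=1):
  H  [+561.31120 +77.76001 +143.52124]
  H  [-132.85323 +515.46161 +248.51680]
  H  [-0.20732 -0.05946 +1.00000]
B = K⁻¹H; ‖b₁‖=0.798666, ‖b₂‖=0.798666; λ = 2/(‖b₁‖+‖b₂‖) = 1.252088, sign → tz>0 ⇒ λ=+1.252088
r₁ = λ·B[:,0] = (+0.95213,-0.16147,-0.25958); r₂ = λ·B[:,1] = (+0.14698,+0.98633,-0.07445)
r₃ = r₁×r₂ = (+0.26805,+0.03273,+0.96285); SVD([r₁ r₂ r₃]) → R = UVᵀ:
  R  [+0.95213 +0.14698 +0.26805]
  R  [-0.16147 +0.98633 +0.03273]
  R  [-0.25958 -0.07445 +0.96285]
t = (-0.27299, +0.04704, +1.25209) m
tr R = 2.901309; θ = arccos((tr R − 1)/2) = 0.315458 rad = 18.074°
axis k = ((R−Rᵀ)₃₂, (R−Rᵀ)₁₃, (R−Rᵀ)₂₁) / (2 sinθ) = (-0.172729, +0.850332, -0.497092)
rvec = θ·k = (-0.054489, +0.268244, -0.156812)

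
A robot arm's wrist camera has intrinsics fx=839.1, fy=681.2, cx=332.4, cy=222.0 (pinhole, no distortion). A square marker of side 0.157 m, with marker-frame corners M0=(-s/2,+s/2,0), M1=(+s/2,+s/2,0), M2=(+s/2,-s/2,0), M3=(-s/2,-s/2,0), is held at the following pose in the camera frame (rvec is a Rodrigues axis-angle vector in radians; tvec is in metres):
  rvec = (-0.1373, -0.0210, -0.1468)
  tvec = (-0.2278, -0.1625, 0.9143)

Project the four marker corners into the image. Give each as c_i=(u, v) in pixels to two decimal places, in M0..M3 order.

Intrinsics K: fx=839.1, fy=681.2, cx=332.4, cy=222.0
Marker side s = 0.157 m; corners in marker frame (Z=0):
  M0 = (-0.0785, +0.0785, 0)
  M1 = (+0.0785, +0.0785, 0)
  M2 = (+0.0785, -0.0785, 0)
  M3 = (-0.0785, -0.0785, 0)
rvec = (-0.1373, -0.0210, -0.1468), |rvec| = θ = 0.20210 rad = 11.579°
Rodrigues: sinθ=0.20072, 1−cosθ=0.02035; R = I + sinθ·[k]× + (1−cosθ)·[k]×²:
    [+0.98904 +0.14724 -0.01081]
    [-0.14437 +0.97987 +0.13790]
    [+0.03090 -0.13483 +0.99039]
t = (-0.2278, -0.1625, 0.9143) m
M0: Pc = R·M0+t = (-0.29388, -0.07425, +0.90129); u = 839.1·(-0.29388)/0.90129 + 332.4 = 58.7967, v = 681.2·(-0.07425)/0.90129 + 222.0 = 165.8832
M1: Pc = R·M1+t = (-0.13860, -0.09691, +0.90614); u = 839.1·(-0.13860)/0.90614 + 332.4 = 204.0526, v = 681.2·(-0.09691)/0.90614 + 222.0 = 149.1447
M2: Pc = R·M2+t = (-0.16172, -0.25075, +0.92731); u = 839.1·(-0.16172)/0.92731 + 332.4 = 186.0649, v = 681.2·(-0.25075)/0.92731 + 222.0 = 37.7978
M3: Pc = R·M3+t = (-0.31700, -0.22809, +0.92246); u = 839.1·(-0.31700)/0.92246 + 332.4 = 44.0476, v = 681.2·(-0.22809)/0.92246 + 222.0 = 53.5666

c0=(58.80, 165.88) c1=(204.05, 149.14) c2=(186.06, 37.80) c3=(44.05, 53.57)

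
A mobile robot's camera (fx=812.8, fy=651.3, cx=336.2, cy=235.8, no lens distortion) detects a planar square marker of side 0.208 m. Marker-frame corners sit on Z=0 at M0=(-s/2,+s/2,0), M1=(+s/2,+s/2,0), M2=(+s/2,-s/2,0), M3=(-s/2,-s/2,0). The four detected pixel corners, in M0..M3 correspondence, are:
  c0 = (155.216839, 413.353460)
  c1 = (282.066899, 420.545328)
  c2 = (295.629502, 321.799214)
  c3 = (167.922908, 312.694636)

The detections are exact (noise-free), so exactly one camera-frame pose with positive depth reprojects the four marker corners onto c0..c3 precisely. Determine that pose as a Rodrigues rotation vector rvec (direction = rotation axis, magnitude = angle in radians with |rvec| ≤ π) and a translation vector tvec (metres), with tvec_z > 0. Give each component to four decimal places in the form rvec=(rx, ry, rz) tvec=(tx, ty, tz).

rvec=(0.0619, -0.1157, 0.1081) tvec=(-0.1811, 0.2693, 1.3332)

Intrinsics K: fx=812.8, fy=651.3, cx=336.2, cy=235.8
Marker side s = 0.208 m; corners in marker frame (Z=0):
  M0 = (-0.1040, +0.1040, 0)
  M1 = (+0.1040, +0.1040, 0)
  M2 = (+0.1040, -0.1040, 0)
  M3 = (-0.1040, -0.1040, 0)
Detected image corners:
  c0 = (155.216839, 413.353460) px
  c1 = (282.066899, 420.545328) px
  c2 = (295.629502, 321.799214) px
  c3 = (167.922908, 312.694636) px
Planar DLT: solve 8×8 A·h = b for H (H[2,2]=1):
  H  [+631.91332 -53.81386 +225.76865]
  H  [+71.76666 +494.53877 +367.35107]
  H  [+0.08884 +0.04152 +1.00000]
B = K⁻¹H; ‖b₁‖=0.750084, ‖b₂‖=0.750084; λ = 2/(‖b₁‖+‖b₂‖) = 1.333184, sign → tz>0 ⇒ λ=+1.333184
r₁ = λ·B[:,0] = (+0.98750,+0.10402,+0.11844); r₂ = λ·B[:,1] = (-0.11116,+0.99226,+0.05536)
r₃ = r₁×r₂ = (-0.11176,-0.06783,+0.99142); SVD([r₁ r₂ r₃]) → R = UVᵀ:
  R  [+0.98750 -0.11116 -0.11176]
  R  [+0.10402 +0.99226 -0.06783]
  R  [+0.11844 +0.05536 +0.99142]
t = (-0.18113, +0.26928, +1.33318) m
tr R = 2.971174; θ = arccos((tr R − 1)/2) = 0.169987 rad = 9.740°
axis k = ((R−Rᵀ)₃₂, (R−Rᵀ)₁₃, (R−Rᵀ)₂₁) / (2 sinθ) = (+0.364090, -0.680386, +0.636014)
rvec = θ·k = (+0.061890, -0.115656, +0.108114)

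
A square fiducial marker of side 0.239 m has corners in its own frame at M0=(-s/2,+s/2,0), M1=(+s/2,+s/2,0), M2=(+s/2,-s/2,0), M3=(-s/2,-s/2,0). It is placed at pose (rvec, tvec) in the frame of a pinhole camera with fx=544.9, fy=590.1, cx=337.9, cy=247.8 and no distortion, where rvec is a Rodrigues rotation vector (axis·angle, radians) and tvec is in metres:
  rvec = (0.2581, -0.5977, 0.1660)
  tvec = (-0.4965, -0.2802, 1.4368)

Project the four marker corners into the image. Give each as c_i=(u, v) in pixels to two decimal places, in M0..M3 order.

c0=(94.59, 173.30) c1=(185.87, 187.33) c2=(201.22, 94.65) c3=(108.40, 70.68)

Intrinsics K: fx=544.9, fy=590.1, cx=337.9, cy=247.8
Marker side s = 0.239 m; corners in marker frame (Z=0):
  M0 = (-0.1195, +0.1195, 0)
  M1 = (+0.1195, +0.1195, 0)
  M2 = (+0.1195, -0.1195, 0)
  M3 = (-0.1195, -0.1195, 0)
rvec = (0.2581, -0.5977, 0.1660), |rvec| = θ = 0.67188 rad = 38.496°
Rodrigues: sinθ=0.62246, 1−cosθ=0.21734; R = I + sinθ·[k]× + (1−cosθ)·[k]×²:
    [+0.81473 -0.22806 -0.53311]
    [+0.07951 +0.95466 -0.28689]
    [+0.57436 +0.19134 +0.79592]
t = (-0.4965, -0.2802, 1.4368) m
M0: Pc = R·M0+t = (-0.62111, -0.17562, +1.39103); u = 544.9·(-0.62111)/1.39103 + 337.9 = 94.5946, v = 590.1·(-0.17562)/1.39103 + 247.8 = 173.2987
M1: Pc = R·M1+t = (-0.42639, -0.15662, +1.52830); u = 544.9·(-0.42639)/1.52830 + 337.9 = 185.8739, v = 590.1·(-0.15662)/1.52830 + 247.8 = 187.3282
M2: Pc = R·M2+t = (-0.37189, -0.38478, +1.48257); u = 544.9·(-0.37189)/1.48257 + 337.9 = 201.2180, v = 590.1·(-0.38478)/1.48257 + 247.8 = 94.6481
M3: Pc = R·M3+t = (-0.56661, -0.40378, +1.34530); u = 544.9·(-0.56661)/1.34530 + 337.9 = 108.4015, v = 590.1·(-0.40378)/1.34530 + 247.8 = 70.6847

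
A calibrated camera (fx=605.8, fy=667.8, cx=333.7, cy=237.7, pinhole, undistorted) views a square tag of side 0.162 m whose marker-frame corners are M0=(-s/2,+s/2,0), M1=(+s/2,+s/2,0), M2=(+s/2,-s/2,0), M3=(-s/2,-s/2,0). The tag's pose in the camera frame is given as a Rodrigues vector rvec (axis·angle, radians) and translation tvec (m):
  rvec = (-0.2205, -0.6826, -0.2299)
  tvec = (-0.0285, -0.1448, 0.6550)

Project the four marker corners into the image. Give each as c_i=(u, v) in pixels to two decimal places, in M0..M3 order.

c0=(265.48, 173.90) c1=(381.67, 162.19) c2=(341.93, 20.81) c3=(222.83, 8.07)

Intrinsics K: fx=605.8, fy=667.8, cx=333.7, cy=237.7
Marker side s = 0.162 m; corners in marker frame (Z=0):
  M0 = (-0.0810, +0.0810, 0)
  M1 = (+0.0810, +0.0810, 0)
  M2 = (+0.0810, -0.0810, 0)
  M3 = (-0.0810, -0.0810, 0)
rvec = (-0.2205, -0.6826, -0.2299), |rvec| = θ = 0.75327 rad = 43.159°
Rodrigues: sinθ=0.68403, 1−cosθ=0.27054; R = I + sinθ·[k]× + (1−cosθ)·[k]×²:
    [+0.75264 +0.28053 -0.59568]
    [-0.13700 +0.95162 +0.27506]
    [+0.64402 -0.12541 +0.75466]
t = (-0.0285, -0.1448, 0.6550) m
M0: Pc = R·M0+t = (-0.06674, -0.05662, +0.59268); u = 605.8·(-0.06674)/0.59268 + 333.7 = 265.4816, v = 667.8·(-0.05662)/0.59268 + 237.7 = 173.9011
M1: Pc = R·M1+t = (+0.05519, -0.07882, +0.69701); u = 605.8·(+0.05519)/0.69701 + 333.7 = 381.6652, v = 667.8·(-0.07882)/0.69701 + 237.7 = 162.1866
M2: Pc = R·M2+t = (+0.00974, -0.23298, +0.71732); u = 605.8·(+0.00974)/0.71732 + 333.7 = 341.9262, v = 667.8·(-0.23298)/0.71732 + 237.7 = 20.8066
M3: Pc = R·M3+t = (-0.11219, -0.21078, +0.61299); u = 605.8·(-0.11219)/0.61299 + 333.7 = 222.8295, v = 667.8·(-0.21078)/0.61299 + 237.7 = 8.0699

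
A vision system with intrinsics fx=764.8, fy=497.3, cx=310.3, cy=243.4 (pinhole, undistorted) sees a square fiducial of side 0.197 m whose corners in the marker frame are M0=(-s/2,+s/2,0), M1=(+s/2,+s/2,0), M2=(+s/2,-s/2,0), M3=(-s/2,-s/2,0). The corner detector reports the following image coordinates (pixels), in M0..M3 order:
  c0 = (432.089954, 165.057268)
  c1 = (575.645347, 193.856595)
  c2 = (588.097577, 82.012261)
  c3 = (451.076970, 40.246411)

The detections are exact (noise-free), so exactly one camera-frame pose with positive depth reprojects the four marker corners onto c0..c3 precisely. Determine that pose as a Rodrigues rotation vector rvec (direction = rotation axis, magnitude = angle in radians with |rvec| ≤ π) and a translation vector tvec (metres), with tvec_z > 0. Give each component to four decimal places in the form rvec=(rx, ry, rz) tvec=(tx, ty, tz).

rvec=(-0.1009, -0.5112, 0.1488) tvec=(0.2126, -0.1955, 0.7902)

Intrinsics K: fx=764.8, fy=497.3, cx=310.3, cy=243.4
Marker side s = 0.197 m; corners in marker frame (Z=0):
  M0 = (-0.0985, +0.0985, 0)
  M1 = (+0.0985, +0.0985, 0)
  M2 = (+0.0985, -0.0985, 0)
  M3 = (-0.0985, -0.0985, 0)
Detected image corners:
  c0 = (432.089954, 165.057268) px
  c1 = (575.645347, 193.856595) px
  c2 = (588.097577, 82.012261) px
  c3 = (451.076970, 40.246411) px
Planar DLT: solve 8×8 A·h = b for H (H[2,2]=1):
  H  [+1022.20549 -165.02715 +516.04828]
  H  [+252.60253 +578.41301 +120.36510]
  H  [+0.60649 -0.16849 +1.00000]
B = K⁻¹H; ‖b₁‖=1.265535, ‖b₂‖=1.265535; λ = 2/(‖b₁‖+‖b₂‖) = 0.790180, sign → tz>0 ⇒ λ=+0.790180
r₁ = λ·B[:,0] = (+0.86169,+0.16681,+0.47924); r₂ = λ·B[:,1] = (-0.11648,+0.98423,-0.13314)
r₃ = r₁×r₂ = (-0.49389,+0.05890,+0.86753); SVD([r₁ r₂ r₃]) → R = UVᵀ:
  R  [+0.86169 -0.11648 -0.49389]
  R  [+0.16681 +0.98423 +0.05890]
  R  [+0.47924 -0.13314 +0.86753]
t = (+0.21258, -0.19550, +0.79018) m
tr R = 2.713443; θ = arccos((tr R − 1)/2) = 0.541917 rad = 31.050°
axis k = ((R−Rᵀ)₃₂, (R−Rᵀ)₁₃, (R−Rᵀ)₂₁) / (2 sinθ) = (-0.186167, -0.943356, +0.274628)
rvec = θ·k = (-0.100887, -0.511221, +0.148826)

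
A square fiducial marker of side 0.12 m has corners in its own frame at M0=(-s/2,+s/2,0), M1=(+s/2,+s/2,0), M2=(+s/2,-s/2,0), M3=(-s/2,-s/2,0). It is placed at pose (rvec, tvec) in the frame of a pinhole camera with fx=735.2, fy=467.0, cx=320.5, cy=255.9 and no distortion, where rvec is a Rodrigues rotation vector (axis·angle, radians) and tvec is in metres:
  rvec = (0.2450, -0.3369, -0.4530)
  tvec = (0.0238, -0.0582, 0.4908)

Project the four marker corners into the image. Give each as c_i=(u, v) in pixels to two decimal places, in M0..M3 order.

c0=(314.78, 276.71) c1=(457.29, 225.82) c2=(397.95, 123.55) c3=(239.98, 171.47)

Intrinsics K: fx=735.2, fy=467.0, cx=320.5, cy=255.9
Marker side s = 0.12 m; corners in marker frame (Z=0):
  M0 = (-0.0600, +0.0600, 0)
  M1 = (+0.0600, +0.0600, 0)
  M2 = (+0.0600, -0.0600, 0)
  M3 = (-0.0600, -0.0600, 0)
rvec = (0.2450, -0.3369, -0.4530), |rvec| = θ = 0.61541 rad = 35.261°
Rodrigues: sinθ=0.57730, 1−cosθ=0.18347; R = I + sinθ·[k]× + (1−cosθ)·[k]×²:
    [+0.84561 +0.38496 -0.36980]
    [-0.46493 +0.87152 -0.15590]
    [+0.26227 +0.30375 +0.91594]
t = (0.0238, -0.0582, 0.4908) m
M0: Pc = R·M0+t = (-0.00384, +0.02199, +0.49329); u = 735.2·(-0.00384)/0.49329 + 320.5 = 314.7781, v = 467.0·(+0.02199)/0.49329 + 255.9 = 276.7148
M1: Pc = R·M1+t = (+0.09763, -0.03380, +0.52476); u = 735.2·(+0.09763)/0.52476 + 320.5 = 457.2871, v = 467.0·(-0.03380)/0.52476 + 255.9 = 225.8163
M2: Pc = R·M2+t = (+0.05144, -0.13839, +0.48831); u = 735.2·(+0.05144)/0.48831 + 320.5 = 397.9467, v = 467.0·(-0.13839)/0.48831 + 255.9 = 123.5529
M3: Pc = R·M3+t = (-0.05003, -0.08260, +0.45684); u = 735.2·(-0.05003)/0.45684 + 320.5 = 239.9790, v = 467.0·(-0.08260)/0.45684 + 255.9 = 171.4674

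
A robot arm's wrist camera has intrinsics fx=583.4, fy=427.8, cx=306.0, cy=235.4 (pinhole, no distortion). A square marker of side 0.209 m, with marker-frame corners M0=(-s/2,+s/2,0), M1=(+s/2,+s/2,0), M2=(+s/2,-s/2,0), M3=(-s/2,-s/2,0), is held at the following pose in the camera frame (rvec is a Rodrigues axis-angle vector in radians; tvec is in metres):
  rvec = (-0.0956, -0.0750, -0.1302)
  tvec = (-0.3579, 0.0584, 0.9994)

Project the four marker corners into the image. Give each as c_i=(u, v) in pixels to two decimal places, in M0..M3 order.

Intrinsics K: fx=583.4, fy=427.8, cx=306.0, cy=235.4
Marker side s = 0.209 m; corners in marker frame (Z=0):
  M0 = (-0.1045, +0.1045, 0)
  M1 = (+0.1045, +0.1045, 0)
  M2 = (+0.1045, -0.1045, 0)
  M3 = (-0.1045, -0.1045, 0)
rvec = (-0.0956, -0.0750, -0.1302), |rvec| = θ = 0.17809 rad = 10.204°
Rodrigues: sinθ=0.17715, 1−cosθ=0.01582; R = I + sinθ·[k]× + (1−cosθ)·[k]×²:
    [+0.98874 +0.13309 -0.06840]
    [-0.12594 +0.98699 +0.09997]
    [+0.08081 -0.09023 +0.99264]
t = (-0.3579, 0.0584, 0.9994) m
M0: Pc = R·M0+t = (-0.44732, +0.17470, +0.98153); u = 583.4·(-0.44732)/0.98153 + 306.0 = 40.1244, v = 427.8·(+0.17470)/0.98153 + 235.4 = 311.5436
M1: Pc = R·M1+t = (-0.24067, +0.14838, +0.99842); u = 583.4·(-0.24067)/0.99842 + 306.0 = 165.3711, v = 427.8·(+0.14838)/0.99842 + 235.4 = 298.9776
M2: Pc = R·M2+t = (-0.26848, -0.05790, +1.01727); u = 583.4·(-0.26848)/1.01727 + 306.0 = 152.0259, v = 427.8·(-0.05790)/1.01727 + 235.4 = 211.0506
M3: Pc = R·M3+t = (-0.47513, -0.03158, +1.00038); u = 583.4·(-0.47513)/1.00038 + 306.0 = 28.9148, v = 427.8·(-0.03158)/1.00038 + 235.4 = 221.8953

c0=(40.12, 311.54) c1=(165.37, 298.98) c2=(152.03, 211.05) c3=(28.91, 221.90)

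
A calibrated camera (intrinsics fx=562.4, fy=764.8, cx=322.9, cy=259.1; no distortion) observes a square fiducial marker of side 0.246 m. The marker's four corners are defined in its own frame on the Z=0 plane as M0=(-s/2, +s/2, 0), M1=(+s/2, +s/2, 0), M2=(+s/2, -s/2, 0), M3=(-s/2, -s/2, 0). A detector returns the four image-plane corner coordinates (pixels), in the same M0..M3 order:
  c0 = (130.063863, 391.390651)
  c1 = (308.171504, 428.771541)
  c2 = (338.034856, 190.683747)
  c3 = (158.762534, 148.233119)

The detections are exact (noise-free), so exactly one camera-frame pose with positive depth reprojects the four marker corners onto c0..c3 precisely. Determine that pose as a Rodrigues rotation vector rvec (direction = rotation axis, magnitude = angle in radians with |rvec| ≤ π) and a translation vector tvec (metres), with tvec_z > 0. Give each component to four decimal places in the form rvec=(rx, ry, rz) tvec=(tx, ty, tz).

rvec=(0.0354, -0.0582, 0.1676) tvec=(-0.1209, 0.0316, 0.7696)

Intrinsics K: fx=562.4, fy=764.8, cx=322.9, cy=259.1
Marker side s = 0.246 m; corners in marker frame (Z=0):
  M0 = (-0.1230, +0.1230, 0)
  M1 = (+0.1230, +0.1230, 0)
  M2 = (+0.1230, -0.1230, 0)
  M3 = (-0.1230, -0.1230, 0)
Detected image corners:
  c0 = (130.063863, 391.390651) px
  c1 = (308.171504, 428.771541) px
  c2 = (338.034856, 190.683747) px
  c3 = (158.762534, 148.233119) px
Planar DLT: solve 8×8 A·h = b for H (H[2,2]=1):
  H  [+744.86127 -109.82802 +234.55642]
  H  [+185.13052 +989.47424 +290.54785]
  H  [+0.07910 +0.03946 +1.00000]
B = K⁻¹H; ‖b₁‖=1.299416, ‖b₂‖=1.299416; λ = 2/(‖b₁‖+‖b₂‖) = 0.769577, sign → tz>0 ⇒ λ=+0.769577
r₁ = λ·B[:,0] = (+0.98430,+0.16566,+0.06087); r₂ = λ·B[:,1] = (-0.16772,+0.98537,+0.03037)
r₃ = r₁×r₂ = (-0.05495,-0.04010,+0.99768); SVD([r₁ r₂ r₃]) → R = UVᵀ:
  R  [+0.98430 -0.16772 -0.05495]
  R  [+0.16566 +0.98537 -0.04010]
  R  [+0.06087 +0.03037 +0.99768]
t = (-0.12089, +0.03164, +0.76958) m
tr R = 2.967352; θ = arccos((tr R − 1)/2) = 0.180935 rad = 10.367°
axis k = ((R−Rᵀ)₃₂, (R−Rᵀ)₁₃, (R−Rᵀ)₂₁) / (2 sinθ) = (+0.195790, -0.321838, +0.926330)
rvec = θ·k = (+0.035425, -0.058232, +0.167605)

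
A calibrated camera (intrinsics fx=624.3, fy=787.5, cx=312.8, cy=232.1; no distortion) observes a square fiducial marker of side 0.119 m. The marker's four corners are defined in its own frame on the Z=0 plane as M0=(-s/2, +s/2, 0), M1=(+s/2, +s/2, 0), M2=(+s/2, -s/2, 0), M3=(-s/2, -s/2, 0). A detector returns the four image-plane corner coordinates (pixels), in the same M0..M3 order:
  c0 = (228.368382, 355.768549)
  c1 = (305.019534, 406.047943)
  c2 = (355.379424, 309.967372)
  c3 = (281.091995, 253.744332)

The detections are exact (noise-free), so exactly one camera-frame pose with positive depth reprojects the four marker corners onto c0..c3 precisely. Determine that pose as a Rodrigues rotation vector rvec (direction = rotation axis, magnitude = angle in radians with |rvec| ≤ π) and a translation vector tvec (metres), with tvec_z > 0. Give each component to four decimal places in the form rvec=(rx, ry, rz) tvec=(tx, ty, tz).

rvec=(0.1550, -0.3565, 0.5629) tvec=(-0.0244, 0.1000, 0.7861)

Intrinsics K: fx=624.3, fy=787.5, cx=312.8, cy=232.1
Marker side s = 0.119 m; corners in marker frame (Z=0):
  M0 = (-0.0595, +0.0595, 0)
  M1 = (+0.0595, +0.0595, 0)
  M2 = (+0.0595, -0.0595, 0)
  M3 = (-0.0595, -0.0595, 0)
Detected image corners:
  c0 = (228.368382, 355.768549) px
  c1 = (305.019534, 406.047943) px
  c2 = (355.379424, 309.967372) px
  c3 = (281.091995, 253.744332) px
Planar DLT: solve 8×8 A·h = b for H (H[2,2]=1):
  H  [+772.36864 -415.47920 +293.43425]
  H  [+603.92032 +851.34766 +332.30529]
  H  [+0.47232 +0.05938 +1.00000]
B = K⁻¹H; ‖b₁‖=1.272049, ‖b₂‖=1.272049; λ = 2/(‖b₁‖+‖b₂‖) = 0.786133, sign → tz>0 ⇒ λ=+0.786133
r₁ = λ·B[:,0] = (+0.78654,+0.49344,+0.37131); r₂ = λ·B[:,1] = (-0.54657,+0.83611,+0.04668)
r₃ = r₁×r₂ = (-0.28742,-0.23966,+0.92734); SVD([r₁ r₂ r₃]) → R = UVᵀ:
  R  [+0.78654 -0.54657 -0.28742]
  R  [+0.49344 +0.83611 -0.23966]
  R  [+0.37131 +0.04668 +0.92734]
t = (-0.02439, +0.10003, +0.78613) m
tr R = 2.549991; θ = arccos((tr R − 1)/2) = 0.684088 rad = 39.195°
axis k = ((R−Rᵀ)₃₂, (R−Rᵀ)₁₃, (R−Rᵀ)₂₁) / (2 sinθ) = (+0.226545, -0.521176, +0.822832)
rvec = θ·k = (+0.154977, -0.356530, +0.562890)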